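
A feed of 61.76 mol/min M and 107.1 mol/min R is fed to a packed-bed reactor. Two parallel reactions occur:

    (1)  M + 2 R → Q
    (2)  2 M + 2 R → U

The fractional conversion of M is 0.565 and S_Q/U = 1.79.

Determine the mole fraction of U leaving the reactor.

0.085

Conversion of M: M consumed = 0.565 × 61.76 = 34.89 mol/min = 1ξ₁ + 2ξ₂.
Selectivity: 1ξ₁ / (1ξ₂) = 1.79 → ξ₁ = 1.79 ξ₂.
Substitute: (1·1.79 + 2) ξ₂ = 34.89 → ξ₂ = 9.207 mol/min, ξ₁ = 16.48 mol/min.
Outlet amounts (n = n₀ + Σ ν·ξ):
  M: 61.76 − 1(16.48) − 2(9.207) = 26.87
  R: 107.1 − 2(16.48) − 2(9.207) = 55.73
  Q: 0 + 1(16.48) = 16.48
  U: 0 + 1(9.207) = 9.207
Total out = 108.3 mol/min; y_U = 9.207 / 108.3 = 0.08503.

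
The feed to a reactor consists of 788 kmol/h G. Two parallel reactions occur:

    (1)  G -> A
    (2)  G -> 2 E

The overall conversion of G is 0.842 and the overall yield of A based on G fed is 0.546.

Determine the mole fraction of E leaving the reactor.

Yield of A: 1ξ₁ / 788 = 0.546 → ξ₁ = 430.2 kmol/h.
Conversion of G: 1ξ₁ + 1ξ₂ = 0.842 × 788 = 663.5 → ξ₂ = 233.2 kmol/h.
Outlet amounts (n = n₀ + Σ ν·ξ):
  G: 788 − 1(430.2) − 1(233.2) = 124.5
  A: 0 + 1(430.2) = 430.2
  E: 0 + 2(233.2) = 466.5
Total out = 1021 kmol/h; y_E = 466.5 / 1021 = 0.4568.

0.457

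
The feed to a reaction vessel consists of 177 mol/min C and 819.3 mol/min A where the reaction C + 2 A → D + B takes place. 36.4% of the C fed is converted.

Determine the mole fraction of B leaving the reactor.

C reacted = 0.364 × 177 = 64.43 mol/min; ν_C = −1, so ξ = 64.43/1 = 64.43 mol/min.
Outlet amounts (n = n₀ + ν ξ):
  C: 177 − 1(64.43) = 112.6
  A: 819.3 − 2(64.43) = 690.4
  D: 0 + 1(64.43) = 64.43
  B: 0 + 1(64.43) = 64.43
Total out = 931.9 mol/min; y_B = 64.43 / 931.9 = 0.06914.

0.0691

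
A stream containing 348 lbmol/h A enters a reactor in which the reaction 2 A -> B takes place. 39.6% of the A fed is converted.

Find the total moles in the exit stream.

279 lbmol/h

A reacted = 0.396 × 348 = 137.8 lbmol/h; ν_A = −2, so ξ = 137.8/2 = 68.9 lbmol/h.
Outlet amounts (n = n₀ + ν ξ):
  A: 348 − 2(68.9) = 210.2
  B: 0 + 1(68.9) = 68.9
Total out = 210.2 + 68.9 = 279.1 lbmol/h.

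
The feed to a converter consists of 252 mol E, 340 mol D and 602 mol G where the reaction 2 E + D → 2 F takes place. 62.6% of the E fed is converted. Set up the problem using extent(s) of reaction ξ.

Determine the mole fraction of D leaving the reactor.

0.234

E reacted = 0.626 × 252 = 157.8 mol; ν_E = −2, so ξ = 157.8/2 = 78.88 mol.
Outlet amounts (n = n₀ + ν ξ):
  E: 252 − 2(78.88) = 94.25
  D: 340 − 1(78.88) = 261.1
  F: 0 + 2(78.88) = 157.8
  G: 602 (inert)
Total out = 1115 mol; y_D = 261.1 / 1115 = 0.2342.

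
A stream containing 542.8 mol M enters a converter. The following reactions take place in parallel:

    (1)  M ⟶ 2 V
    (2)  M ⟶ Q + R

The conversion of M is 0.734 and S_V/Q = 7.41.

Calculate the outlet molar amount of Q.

Conversion of M: M consumed = 0.734 × 542.8 = 398.4 mol = 1ξ₁ + 1ξ₂.
Selectivity: 2ξ₁ / (1ξ₂) = 7.41 → ξ₁ = 3.705 ξ₂.
Substitute: (1·3.705 + 1) ξ₂ = 398.4 → ξ₂ = 84.68 mol, ξ₁ = 313.7 mol.
Outlet amounts (n = n₀ + Σ ν·ξ):
  M: 542.8 − 1(313.7) − 1(84.68) = 144.4
  V: 0 + 2(313.7) = 627.5
  Q: 0 + 1(84.68) = 84.68
  R: 0 + 1(84.68) = 84.68

84.7 mol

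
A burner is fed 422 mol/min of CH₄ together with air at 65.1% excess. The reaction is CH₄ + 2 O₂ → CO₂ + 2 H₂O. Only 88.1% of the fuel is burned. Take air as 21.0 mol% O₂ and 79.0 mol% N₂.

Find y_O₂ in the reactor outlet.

0.0921

Stoichiometric O₂ = 2 × 422 = 844 mol/min; O₂ fed = 844 × 1.651 = 1393 mol/min.
N₂ fed = 1393 × 79/21 = 5242 mol/min.
Fuel reacted = 0.881 × 422 → ξ = 371.8 mol/min.
Outlet (n = n₀ + ν ξ):
  CH₄: 422 − 1(371.8) = 50.22
  O₂: 1393 − 2(371.8) = 649.9
  N₂: 5242 (inert)
  CO₂: 0 + 1(371.8) = 371.8
  H₂O: 0 + 2(371.8) = 743.6
Total out = 7057 mol/min; y_O₂ = 649.9 / 7057 = 0.09208.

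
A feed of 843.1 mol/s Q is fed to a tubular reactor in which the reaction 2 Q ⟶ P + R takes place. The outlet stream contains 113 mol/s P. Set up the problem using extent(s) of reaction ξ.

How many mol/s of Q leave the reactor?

For P: n = n₀ + 1ξ → 113 = 0 + 1ξ, giving ξ = 113 mol/s.
Outlet amounts (n = n₀ + ν ξ):
  Q: 843.1 − 2(113) = 617.1
  P: 0 + 1(113) = 113
  R: 0 + 1(113) = 113

617 mol/s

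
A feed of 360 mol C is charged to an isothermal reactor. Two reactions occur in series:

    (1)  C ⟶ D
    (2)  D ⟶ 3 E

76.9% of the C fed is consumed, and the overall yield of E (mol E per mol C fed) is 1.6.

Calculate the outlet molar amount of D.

84.8 mol

Conversion of C: C consumed = 1ξ₁ = 0.769 × 360 → ξ₁ = 276.8 mol.
Yield of E: 3ξ₂ / 360 = 1.6 → ξ₂ = 192 mol.
Outlet amounts (n = n₀ + Σ ν·ξ):
  C: 360 − 1(276.8) = 83.16
  D: 0 + 1(276.8) − 1(192) = 84.84
  E: 0 + 3(192) = 576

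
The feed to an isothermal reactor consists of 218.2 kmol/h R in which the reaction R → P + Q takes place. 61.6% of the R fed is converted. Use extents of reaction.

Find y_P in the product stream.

0.381

R reacted = 0.616 × 218.2 = 134.4 kmol/h; ν_R = −1, so ξ = 134.4/1 = 134.4 kmol/h.
Outlet amounts (n = n₀ + ν ξ):
  R: 218.2 − 1(134.4) = 83.79
  P: 0 + 1(134.4) = 134.4
  Q: 0 + 1(134.4) = 134.4
Total out = 352.6 kmol/h; y_P = 134.4 / 352.6 = 0.3812.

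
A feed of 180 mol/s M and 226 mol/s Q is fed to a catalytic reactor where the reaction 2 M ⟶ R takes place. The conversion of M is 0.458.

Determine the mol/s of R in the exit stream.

M reacted = 0.458 × 180 = 82.44 mol/s; ν_M = −2, so ξ = 82.44/2 = 41.22 mol/s.
Outlet amounts (n = n₀ + ν ξ):
  M: 180 − 2(41.22) = 97.56
  R: 0 + 1(41.22) = 41.22
  Q: 226 (inert)

41.2 mol/s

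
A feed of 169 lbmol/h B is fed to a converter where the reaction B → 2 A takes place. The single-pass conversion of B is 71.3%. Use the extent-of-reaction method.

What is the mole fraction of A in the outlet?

0.832

B reacted = 0.713 × 169 = 120.5 lbmol/h; ν_B = −1, so ξ = 120.5/1 = 120.5 lbmol/h.
Outlet amounts (n = n₀ + ν ξ):
  B: 169 − 1(120.5) = 48.5
  A: 0 + 2(120.5) = 241
Total out = 289.5 lbmol/h; y_A = 241 / 289.5 = 0.8325.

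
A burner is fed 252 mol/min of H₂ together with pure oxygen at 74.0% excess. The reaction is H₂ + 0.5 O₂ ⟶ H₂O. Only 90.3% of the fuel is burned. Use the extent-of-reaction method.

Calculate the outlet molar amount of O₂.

105 mol/min

Stoichiometric O₂ = 0.5 × 252 = 126 mol/min; O₂ fed = 126 × 1.740 = 219.2 mol/min.
Fuel reacted = 0.903 × 252 → ξ = 227.6 mol/min.
Outlet (n = n₀ + ν ξ):
  H₂: 252 − 1(227.6) = 24.44
  O₂: 219.2 − 0.5(227.6) = 105.5
  H₂O: 0 + 1(227.6) = 227.6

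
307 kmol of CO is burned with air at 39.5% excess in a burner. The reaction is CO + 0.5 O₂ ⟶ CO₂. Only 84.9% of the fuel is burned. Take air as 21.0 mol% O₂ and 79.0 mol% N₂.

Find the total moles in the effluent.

Stoichiometric O₂ = 0.5 × 307 = 153.5 kmol; O₂ fed = 153.5 × 1.395 = 214.1 kmol.
N₂ fed = 214.1 × 79/21 = 805.5 kmol.
Fuel reacted = 0.849 × 307 → ξ = 260.6 kmol.
Outlet (n = n₀ + ν ξ):
  CO: 307 − 1(260.6) = 46.36
  O₂: 214.1 − 0.5(260.6) = 83.81
  N₂: 805.5 (inert)
  CO₂: 0 + 1(260.6) = 260.6
Total out = 46.36 + 83.81 + 805.5 + 260.6 = 1196 kmol.

1200 kmol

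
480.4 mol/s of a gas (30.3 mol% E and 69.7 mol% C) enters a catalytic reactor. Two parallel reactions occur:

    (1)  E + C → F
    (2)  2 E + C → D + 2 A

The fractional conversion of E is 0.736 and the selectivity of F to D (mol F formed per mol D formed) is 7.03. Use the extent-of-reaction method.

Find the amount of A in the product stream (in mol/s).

Conversion of E: E consumed = 0.736 × 145.6 = 107.1 mol/s = 1ξ₁ + 2ξ₂.
Selectivity: 1ξ₁ / (1ξ₂) = 7.03 → ξ₁ = 7.03 ξ₂.
Substitute: (1·7.03 + 2) ξ₂ = 107.1 → ξ₂ = 11.86 mol/s, ξ₁ = 83.4 mol/s.
Outlet amounts (n = n₀ + Σ ν·ξ):
  E: 145.6 − 1(83.4) − 2(11.86) = 38.43
  C: 334.8 − 1(83.4) − 1(11.86) = 239.6
  F: 0 + 1(83.4) = 83.4
  D: 0 + 1(11.86) = 11.86
  A: 0 + 2(11.86) = 23.73

23.7 mol/s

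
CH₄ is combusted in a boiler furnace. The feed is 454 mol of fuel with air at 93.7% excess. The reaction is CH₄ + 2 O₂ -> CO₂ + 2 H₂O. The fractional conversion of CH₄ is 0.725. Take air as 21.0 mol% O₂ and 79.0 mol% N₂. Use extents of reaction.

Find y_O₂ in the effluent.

0.125

Stoichiometric O₂ = 2 × 454 = 908 mol; O₂ fed = 908 × 1.937 = 1759 mol.
N₂ fed = 1759 × 79/21 = 6616 mol.
Fuel reacted = 0.725 × 454 → ξ = 329.1 mol.
Outlet (n = n₀ + ν ξ):
  CH₄: 454 − 1(329.1) = 124.9
  O₂: 1759 − 2(329.1) = 1100
  N₂: 6616 (inert)
  CO₂: 0 + 1(329.1) = 329.1
  H₂O: 0 + 2(329.1) = 658.3
Total out = 8829 mol; y_O₂ = 1100 / 8829 = 0.1246.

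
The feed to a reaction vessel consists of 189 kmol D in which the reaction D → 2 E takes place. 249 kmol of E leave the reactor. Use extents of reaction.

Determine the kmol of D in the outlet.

For E: n = n₀ + 2ξ → 249 = 0 + 2ξ, giving ξ = 124.5 kmol.
Outlet amounts (n = n₀ + ν ξ):
  D: 189 − 1(124.5) = 64.5
  E: 0 + 2(124.5) = 249

64.5 kmol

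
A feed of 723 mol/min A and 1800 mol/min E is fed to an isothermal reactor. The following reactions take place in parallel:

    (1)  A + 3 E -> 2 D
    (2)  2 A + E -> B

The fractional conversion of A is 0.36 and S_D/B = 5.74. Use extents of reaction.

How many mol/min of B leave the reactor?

Conversion of A: A consumed = 0.36 × 723 = 260.3 mol/min = 1ξ₁ + 2ξ₂.
Selectivity: 2ξ₁ / (1ξ₂) = 5.74 → ξ₁ = 2.87 ξ₂.
Substitute: (1·2.87 + 2) ξ₂ = 260.3 → ξ₂ = 53.45 mol/min, ξ₁ = 153.4 mol/min.
Outlet amounts (n = n₀ + Σ ν·ξ):
  A: 723 − 1(153.4) − 2(53.45) = 462.7
  E: 1800 − 3(153.4) − 1(53.45) = 1286
  D: 0 + 2(153.4) = 306.8
  B: 0 + 1(53.45) = 53.45

53.4 mol/min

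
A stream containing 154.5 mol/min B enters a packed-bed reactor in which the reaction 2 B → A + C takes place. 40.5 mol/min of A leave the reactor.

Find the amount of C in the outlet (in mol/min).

For A: n = n₀ + 1ξ → 40.5 = 0 + 1ξ, giving ξ = 40.5 mol/min.
Outlet amounts (n = n₀ + ν ξ):
  B: 154.5 − 2(40.5) = 73.5
  A: 0 + 1(40.5) = 40.5
  C: 0 + 1(40.5) = 40.5

40.5 mol/min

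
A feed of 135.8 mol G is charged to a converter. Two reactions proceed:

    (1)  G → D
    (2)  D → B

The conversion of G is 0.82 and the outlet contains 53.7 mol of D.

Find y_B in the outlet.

Conversion of G: G consumed = 1ξ₁ = 0.82 × 135.8 → ξ₁ = 111.4 mol.
D balance: n_D = 0 + 1ξ₁ − 1ξ₂ = 53.7 → ξ₂ = (1·111.4 − 53.7)/1 = 57.66 mol.
Outlet amounts (n = n₀ + Σ ν·ξ):
  G: 135.8 − 1(111.4) = 24.44
  D: 0 + 1(111.4) − 1(57.66) = 53.7
  B: 0 + 1(57.66) = 57.66
Total out = 135.8 mol; y_B = 57.66 / 135.8 = 0.4246.

0.425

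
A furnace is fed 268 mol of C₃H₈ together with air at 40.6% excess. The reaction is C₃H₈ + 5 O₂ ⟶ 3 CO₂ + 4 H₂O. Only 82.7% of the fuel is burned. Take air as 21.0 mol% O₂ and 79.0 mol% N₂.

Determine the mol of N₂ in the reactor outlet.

7090 mol

Stoichiometric O₂ = 5 × 268 = 1340 mol; O₂ fed = 1340 × 1.406 = 1884 mol.
N₂ fed = 1884 × 79/21 = 7088 mol.
Fuel reacted = 0.827 × 268 → ξ = 221.6 mol.
Outlet (n = n₀ + ν ξ):
  C₃H₈: 268 − 1(221.6) = 46.36
  O₂: 1884 − 5(221.6) = 775.9
  N₂: 7088 (inert)
  CO₂: 0 + 3(221.6) = 664.9
  H₂O: 0 + 4(221.6) = 886.5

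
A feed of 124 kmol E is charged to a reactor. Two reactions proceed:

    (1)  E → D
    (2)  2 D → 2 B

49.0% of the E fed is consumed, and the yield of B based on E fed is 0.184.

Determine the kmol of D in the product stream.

37.9 kmol

Conversion of E: E consumed = 1ξ₁ = 0.49 × 124 → ξ₁ = 60.76 kmol.
Yield of B: 2ξ₂ / 124 = 0.184 → ξ₂ = 11.41 kmol.
Outlet amounts (n = n₀ + Σ ν·ξ):
  E: 124 − 1(60.76) = 63.24
  D: 0 + 1(60.76) − 2(11.41) = 37.94
  B: 0 + 2(11.41) = 22.82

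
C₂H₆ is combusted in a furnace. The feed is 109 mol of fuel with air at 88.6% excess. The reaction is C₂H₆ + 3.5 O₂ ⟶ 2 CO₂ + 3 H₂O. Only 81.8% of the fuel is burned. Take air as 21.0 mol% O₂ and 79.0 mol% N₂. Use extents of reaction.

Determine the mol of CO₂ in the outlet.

Stoichiometric O₂ = 3.5 × 109 = 381.5 mol; O₂ fed = 381.5 × 1.886 = 719.5 mol.
N₂ fed = 719.5 × 79/21 = 2707 mol.
Fuel reacted = 0.818 × 109 → ξ = 89.16 mol.
Outlet (n = n₀ + ν ξ):
  C₂H₆: 109 − 1(89.16) = 19.84
  O₂: 719.5 − 3.5(89.16) = 407.4
  N₂: 2707 (inert)
  CO₂: 0 + 2(89.16) = 178.3
  H₂O: 0 + 3(89.16) = 267.5

178 mol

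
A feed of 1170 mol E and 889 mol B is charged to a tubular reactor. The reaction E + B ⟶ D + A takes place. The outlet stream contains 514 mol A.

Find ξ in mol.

For A: n = n₀ + 1ξ → 514 = 0 + 1ξ, giving ξ = 514 mol.
Outlet amounts (n = n₀ + ν ξ):
  E: 1170 − 1(514) = 656
  B: 889 − 1(514) = 375
  D: 0 + 1(514) = 514
  A: 0 + 1(514) = 514

ξ = 514 mol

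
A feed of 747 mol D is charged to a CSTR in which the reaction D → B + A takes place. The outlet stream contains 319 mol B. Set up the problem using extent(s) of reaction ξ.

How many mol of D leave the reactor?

428 mol

For B: n = n₀ + 1ξ → 319 = 0 + 1ξ, giving ξ = 319 mol.
Outlet amounts (n = n₀ + ν ξ):
  D: 747 − 1(319) = 428
  B: 0 + 1(319) = 319
  A: 0 + 1(319) = 319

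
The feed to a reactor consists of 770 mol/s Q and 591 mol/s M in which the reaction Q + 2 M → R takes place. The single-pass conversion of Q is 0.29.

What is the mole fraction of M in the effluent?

Q reacted = 0.29 × 770 = 223.3 mol/s; ν_Q = −1, so ξ = 223.3/1 = 223.3 mol/s.
Outlet amounts (n = n₀ + ν ξ):
  Q: 770 − 1(223.3) = 546.7
  M: 591 − 2(223.3) = 144.4
  R: 0 + 1(223.3) = 223.3
Total out = 914.4 mol/s; y_M = 144.4 / 914.4 = 0.1579.

0.158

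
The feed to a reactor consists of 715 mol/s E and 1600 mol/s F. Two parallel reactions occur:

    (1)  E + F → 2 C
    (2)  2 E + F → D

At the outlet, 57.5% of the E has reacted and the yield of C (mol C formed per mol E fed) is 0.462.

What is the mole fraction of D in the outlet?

Yield of C: 2ξ₁ / 715 = 0.462 → ξ₁ = 165.2 mol/s.
Conversion of E: 1ξ₁ + 2ξ₂ = 0.575 × 715 = 411.1 → ξ₂ = 123 mol/s.
Outlet amounts (n = n₀ + Σ ν·ξ):
  E: 715 − 1(165.2) − 2(123) = 303.9
  F: 1600 − 1(165.2) − 1(123) = 1312
  C: 0 + 2(165.2) = 330.3
  D: 0 + 1(123) = 123
Total out = 2069 mol/s; y_D = 123 / 2069 = 0.05944.

0.0594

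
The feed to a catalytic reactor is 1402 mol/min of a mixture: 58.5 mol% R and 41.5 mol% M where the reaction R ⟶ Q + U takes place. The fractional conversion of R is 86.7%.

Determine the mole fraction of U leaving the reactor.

0.337

R reacted = 0.867 × 820.2 = 711.1 mol/min; ν_R = −1, so ξ = 711.1/1 = 711.1 mol/min.
Outlet amounts (n = n₀ + ν ξ):
  R: 820.2 − 1(711.1) = 109.1
  Q: 0 + 1(711.1) = 711.1
  U: 0 + 1(711.1) = 711.1
  M: 581.8 (inert)
Total out = 2113 mol/min; y_U = 711.1 / 2113 = 0.3365.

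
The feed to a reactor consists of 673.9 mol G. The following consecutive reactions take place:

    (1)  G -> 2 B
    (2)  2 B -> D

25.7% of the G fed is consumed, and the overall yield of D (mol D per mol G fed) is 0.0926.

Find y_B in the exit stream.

0.282

Conversion of G: G consumed = 1ξ₁ = 0.257 × 673.9 → ξ₁ = 173.2 mol.
Yield of D: 1ξ₂ / 673.9 = 0.0926 → ξ₂ = 62.4 mol.
Outlet amounts (n = n₀ + Σ ν·ξ):
  G: 673.9 − 1(173.2) = 500.7
  B: 0 + 2(173.2) − 2(62.4) = 221.6
  D: 0 + 1(62.4) = 62.4
Total out = 784.7 mol; y_B = 221.6 / 784.7 = 0.2824.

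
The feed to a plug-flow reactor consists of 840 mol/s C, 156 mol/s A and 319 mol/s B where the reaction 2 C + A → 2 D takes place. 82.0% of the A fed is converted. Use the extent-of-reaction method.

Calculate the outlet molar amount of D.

A reacted = 0.82 × 156 = 127.9 mol/s; ν_A = −1, so ξ = 127.9/1 = 127.9 mol/s.
Outlet amounts (n = n₀ + ν ξ):
  C: 840 − 2(127.9) = 584.2
  A: 156 − 1(127.9) = 28.08
  D: 0 + 2(127.9) = 255.8
  B: 319 (inert)

256 mol/s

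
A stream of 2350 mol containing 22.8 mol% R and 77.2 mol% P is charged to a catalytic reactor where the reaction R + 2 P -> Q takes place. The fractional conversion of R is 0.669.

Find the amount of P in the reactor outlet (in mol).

1100 mol

R reacted = 0.669 × 535.8 = 358.5 mol; ν_R = −1, so ξ = 358.5/1 = 358.5 mol.
Outlet amounts (n = n₀ + ν ξ):
  R: 535.8 − 1(358.5) = 177.3
  P: 1814 − 2(358.5) = 1097
  Q: 0 + 1(358.5) = 358.5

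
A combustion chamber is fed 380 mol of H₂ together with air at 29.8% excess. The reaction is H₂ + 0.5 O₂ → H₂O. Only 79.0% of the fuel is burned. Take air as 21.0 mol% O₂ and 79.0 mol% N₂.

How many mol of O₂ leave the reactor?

96.5 mol

Stoichiometric O₂ = 0.5 × 380 = 190 mol; O₂ fed = 190 × 1.298 = 246.6 mol.
N₂ fed = 246.6 × 79/21 = 927.8 mol.
Fuel reacted = 0.79 × 380 → ξ = 300.2 mol.
Outlet (n = n₀ + ν ξ):
  H₂: 380 − 1(300.2) = 79.8
  O₂: 246.6 − 0.5(300.2) = 96.52
  N₂: 927.8 (inert)
  H₂O: 0 + 1(300.2) = 300.2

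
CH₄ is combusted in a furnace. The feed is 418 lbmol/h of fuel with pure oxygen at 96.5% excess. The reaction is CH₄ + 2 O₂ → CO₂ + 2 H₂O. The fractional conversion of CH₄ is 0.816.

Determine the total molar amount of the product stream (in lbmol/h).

Stoichiometric O₂ = 2 × 418 = 836 lbmol/h; O₂ fed = 836 × 1.965 = 1643 lbmol/h.
Fuel reacted = 0.816 × 418 → ξ = 341.1 lbmol/h.
Outlet (n = n₀ + ν ξ):
  CH₄: 418 − 1(341.1) = 76.91
  O₂: 1643 − 2(341.1) = 960.6
  CO₂: 0 + 1(341.1) = 341.1
  H₂O: 0 + 2(341.1) = 682.2
Total out = 76.91 + 960.6 + 341.1 + 682.2 = 2061 lbmol/h.

2060 lbmol/h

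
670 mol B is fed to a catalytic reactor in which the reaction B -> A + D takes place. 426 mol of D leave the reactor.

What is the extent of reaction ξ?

ξ = 426 mol

For D: n = n₀ + 1ξ → 426 = 0 + 1ξ, giving ξ = 426 mol.
Outlet amounts (n = n₀ + ν ξ):
  B: 670 − 1(426) = 244
  A: 0 + 1(426) = 426
  D: 0 + 1(426) = 426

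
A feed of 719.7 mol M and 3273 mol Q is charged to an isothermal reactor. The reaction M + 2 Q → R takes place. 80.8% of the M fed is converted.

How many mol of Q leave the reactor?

2110 mol

M reacted = 0.808 × 719.7 = 581.5 mol; ν_M = −1, so ξ = 581.5/1 = 581.5 mol.
Outlet amounts (n = n₀ + ν ξ):
  M: 719.7 − 1(581.5) = 138.2
  Q: 3273 − 2(581.5) = 2110
  R: 0 + 1(581.5) = 581.5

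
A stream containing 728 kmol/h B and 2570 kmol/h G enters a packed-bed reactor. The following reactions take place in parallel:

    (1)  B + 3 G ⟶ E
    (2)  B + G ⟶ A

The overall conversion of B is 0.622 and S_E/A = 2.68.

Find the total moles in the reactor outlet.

2190 kmol/h

Conversion of B: B consumed = 0.622 × 728 = 452.8 kmol/h = 1ξ₁ + 1ξ₂.
Selectivity: 1ξ₁ / (1ξ₂) = 2.68 → ξ₁ = 2.68 ξ₂.
Substitute: (1·2.68 + 1) ξ₂ = 452.8 → ξ₂ = 123 kmol/h, ξ₁ = 329.8 kmol/h.
Outlet amounts (n = n₀ + Σ ν·ξ):
  B: 728 − 1(329.8) − 1(123) = 275.2
  G: 2570 − 3(329.8) − 1(123) = 1458
  E: 0 + 1(329.8) = 329.8
  A: 0 + 1(123) = 123
Total out = 275.2 + 1458 + 329.8 + 123 = 2186 kmol/h.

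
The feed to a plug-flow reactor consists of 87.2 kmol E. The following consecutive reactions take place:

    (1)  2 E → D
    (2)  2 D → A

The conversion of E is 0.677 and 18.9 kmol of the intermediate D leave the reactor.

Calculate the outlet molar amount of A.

5.31 kmol

Conversion of E: E consumed = 2ξ₁ = 0.677 × 87.2 → ξ₁ = 29.52 kmol.
D balance: n_D = 0 + 1ξ₁ − 2ξ₂ = 18.9 → ξ₂ = (1·29.52 − 18.9)/2 = 5.309 kmol.
Outlet amounts (n = n₀ + Σ ν·ξ):
  E: 87.2 − 2(29.52) = 28.17
  D: 0 + 1(29.52) − 2(5.309) = 18.9
  A: 0 + 1(5.309) = 5.309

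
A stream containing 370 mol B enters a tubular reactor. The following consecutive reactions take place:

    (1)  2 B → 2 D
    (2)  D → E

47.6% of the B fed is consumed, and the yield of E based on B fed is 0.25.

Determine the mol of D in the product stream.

83.6 mol

Conversion of B: B consumed = 2ξ₁ = 0.476 × 370 → ξ₁ = 88.06 mol.
Yield of E: 1ξ₂ / 370 = 0.25 → ξ₂ = 92.5 mol.
Outlet amounts (n = n₀ + Σ ν·ξ):
  B: 370 − 2(88.06) = 193.9
  D: 0 + 2(88.06) − 1(92.5) = 83.62
  E: 0 + 1(92.5) = 92.5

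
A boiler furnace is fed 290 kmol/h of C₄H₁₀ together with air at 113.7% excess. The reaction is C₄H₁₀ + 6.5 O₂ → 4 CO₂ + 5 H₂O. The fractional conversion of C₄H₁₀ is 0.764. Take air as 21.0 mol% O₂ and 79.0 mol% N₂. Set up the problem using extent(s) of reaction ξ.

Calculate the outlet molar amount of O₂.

Stoichiometric O₂ = 6.5 × 290 = 1885 kmol/h; O₂ fed = 1885 × 2.137 = 4028 kmol/h.
N₂ fed = 4028 × 79/21 = 15150 kmol/h.
Fuel reacted = 0.764 × 290 → ξ = 221.6 kmol/h.
Outlet (n = n₀ + ν ξ):
  C₄H₁₀: 290 − 1(221.6) = 68.44
  O₂: 4028 − 6.5(221.6) = 2588
  N₂: 15150 (inert)
  CO₂: 0 + 4(221.6) = 886.2
  H₂O: 0 + 5(221.6) = 1108

2590 kmol/h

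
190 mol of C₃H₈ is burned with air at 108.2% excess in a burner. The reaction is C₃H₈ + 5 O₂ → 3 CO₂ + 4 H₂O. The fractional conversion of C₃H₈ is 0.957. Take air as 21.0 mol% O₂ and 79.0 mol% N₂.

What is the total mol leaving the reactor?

9790 mol

Stoichiometric O₂ = 5 × 190 = 950 mol; O₂ fed = 950 × 2.082 = 1978 mol.
N₂ fed = 1978 × 79/21 = 7441 mol.
Fuel reacted = 0.957 × 190 → ξ = 181.8 mol.
Outlet (n = n₀ + ν ξ):
  C₃H₈: 190 − 1(181.8) = 8.17
  O₂: 1978 − 5(181.8) = 1069
  N₂: 7441 (inert)
  CO₂: 0 + 3(181.8) = 545.5
  H₂O: 0 + 4(181.8) = 727.3
Total out = 8.17 + 1069 + 7441 + 545.5 + 727.3 = 9790 mol.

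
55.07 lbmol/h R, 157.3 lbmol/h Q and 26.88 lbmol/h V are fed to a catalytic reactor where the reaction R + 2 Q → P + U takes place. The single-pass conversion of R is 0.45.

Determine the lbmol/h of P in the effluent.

R reacted = 0.45 × 55.07 = 24.78 lbmol/h; ν_R = −1, so ξ = 24.78/1 = 24.78 lbmol/h.
Outlet amounts (n = n₀ + ν ξ):
  R: 55.07 − 1(24.78) = 30.29
  Q: 157.3 − 2(24.78) = 107.7
  P: 0 + 1(24.78) = 24.78
  U: 0 + 1(24.78) = 24.78
  V: 26.88 (inert)

24.8 lbmol/h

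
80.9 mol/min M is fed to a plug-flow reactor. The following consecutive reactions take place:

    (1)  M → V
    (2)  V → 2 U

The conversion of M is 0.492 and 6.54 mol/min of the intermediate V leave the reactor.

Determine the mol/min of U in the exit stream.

66.5 mol/min

Conversion of M: M consumed = 1ξ₁ = 0.492 × 80.9 → ξ₁ = 39.8 mol/min.
V balance: n_V = 0 + 1ξ₁ − 1ξ₂ = 6.54 → ξ₂ = (1·39.8 − 6.54)/1 = 33.26 mol/min.
Outlet amounts (n = n₀ + Σ ν·ξ):
  M: 80.9 − 1(39.8) = 41.1
  V: 0 + 1(39.8) − 1(33.26) = 6.54
  U: 0 + 2(33.26) = 66.53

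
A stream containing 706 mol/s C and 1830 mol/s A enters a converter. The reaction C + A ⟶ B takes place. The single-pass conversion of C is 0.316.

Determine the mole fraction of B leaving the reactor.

C reacted = 0.316 × 706 = 223.1 mol/s; ν_C = −1, so ξ = 223.1/1 = 223.1 mol/s.
Outlet amounts (n = n₀ + ν ξ):
  C: 706 − 1(223.1) = 482.9
  A: 1830 − 1(223.1) = 1607
  B: 0 + 1(223.1) = 223.1
Total out = 2313 mol/s; y_B = 223.1 / 2313 = 0.09646.

0.0965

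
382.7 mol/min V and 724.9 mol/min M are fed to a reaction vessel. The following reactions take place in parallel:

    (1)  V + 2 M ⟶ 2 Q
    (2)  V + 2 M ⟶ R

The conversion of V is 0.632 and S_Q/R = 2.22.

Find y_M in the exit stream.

Conversion of V: V consumed = 0.632 × 382.7 = 241.9 mol/min = 1ξ₁ + 1ξ₂.
Selectivity: 2ξ₁ / (1ξ₂) = 2.22 → ξ₁ = 1.11 ξ₂.
Substitute: (1·1.11 + 1) ξ₂ = 241.9 → ξ₂ = 114.6 mol/min, ξ₁ = 127.2 mol/min.
Outlet amounts (n = n₀ + Σ ν·ξ):
  V: 382.7 − 1(127.2) − 1(114.6) = 140.8
  M: 724.9 − 2(127.2) − 2(114.6) = 241.2
  Q: 0 + 2(127.2) = 254.5
  R: 0 + 1(114.6) = 114.6
Total out = 751.1 mol/min; y_M = 241.2 / 751.1 = 0.3211.

0.321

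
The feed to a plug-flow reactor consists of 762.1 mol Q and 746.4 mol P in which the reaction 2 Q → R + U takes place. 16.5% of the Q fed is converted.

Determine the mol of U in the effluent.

Q reacted = 0.165 × 762.1 = 125.7 mol; ν_Q = −2, so ξ = 125.7/2 = 62.87 mol.
Outlet amounts (n = n₀ + ν ξ):
  Q: 762.1 − 2(62.87) = 636.4
  R: 0 + 1(62.87) = 62.87
  U: 0 + 1(62.87) = 62.87
  P: 746.4 (inert)

62.9 mol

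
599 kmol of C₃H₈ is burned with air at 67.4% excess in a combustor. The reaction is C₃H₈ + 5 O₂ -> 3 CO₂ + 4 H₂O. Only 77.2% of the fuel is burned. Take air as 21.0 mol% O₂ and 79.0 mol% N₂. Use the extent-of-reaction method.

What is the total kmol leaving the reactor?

Stoichiometric O₂ = 5 × 599 = 2995 kmol; O₂ fed = 2995 × 1.674 = 5014 kmol.
N₂ fed = 5014 × 79/21 = 18860 kmol.
Fuel reacted = 0.772 × 599 → ξ = 462.4 kmol.
Outlet (n = n₀ + ν ξ):
  C₃H₈: 599 − 1(462.4) = 136.6
  O₂: 5014 − 5(462.4) = 2701
  N₂: 18860 (inert)
  CO₂: 0 + 3(462.4) = 1387
  H₂O: 0 + 4(462.4) = 1850
Total out = 136.6 + 2701 + 18860 + 1387 + 1850 = 24940 kmol.

24900 kmol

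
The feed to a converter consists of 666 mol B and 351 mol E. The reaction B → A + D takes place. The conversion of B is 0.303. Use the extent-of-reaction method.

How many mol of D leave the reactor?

B reacted = 0.303 × 666 = 201.8 mol; ν_B = −1, so ξ = 201.8/1 = 201.8 mol.
Outlet amounts (n = n₀ + ν ξ):
  B: 666 − 1(201.8) = 464.2
  A: 0 + 1(201.8) = 201.8
  D: 0 + 1(201.8) = 201.8
  E: 351 (inert)

202 mol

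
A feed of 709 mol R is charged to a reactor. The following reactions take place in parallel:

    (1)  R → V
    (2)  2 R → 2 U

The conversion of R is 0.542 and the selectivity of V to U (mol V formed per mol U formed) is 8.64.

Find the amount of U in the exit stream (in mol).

Conversion of R: R consumed = 0.542 × 709 = 384.3 mol = 1ξ₁ + 2ξ₂.
Selectivity: 1ξ₁ / (2ξ₂) = 8.64 → ξ₁ = 17.28 ξ₂.
Substitute: (1·17.28 + 2) ξ₂ = 384.3 → ξ₂ = 19.93 mol, ξ₁ = 344.4 mol.
Outlet amounts (n = n₀ + Σ ν·ξ):
  R: 709 − 1(344.4) − 2(19.93) = 324.7
  V: 0 + 1(344.4) = 344.4
  U: 0 + 2(19.93) = 39.86

39.9 mol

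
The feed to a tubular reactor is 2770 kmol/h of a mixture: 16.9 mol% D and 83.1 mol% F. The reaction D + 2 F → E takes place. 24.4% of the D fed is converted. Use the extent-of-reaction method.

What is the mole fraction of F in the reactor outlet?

D reacted = 0.244 × 468.1 = 114.2 kmol/h; ν_D = −1, so ξ = 114.2/1 = 114.2 kmol/h.
Outlet amounts (n = n₀ + ν ξ):
  D: 468.1 − 1(114.2) = 353.9
  F: 2302 − 2(114.2) = 2073
  E: 0 + 1(114.2) = 114.2
Total out = 2542 kmol/h; y_F = 2073 / 2542 = 0.8158.

0.816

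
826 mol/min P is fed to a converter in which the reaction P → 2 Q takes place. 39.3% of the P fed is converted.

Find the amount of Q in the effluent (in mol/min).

649 mol/min

P reacted = 0.393 × 826 = 324.6 mol/min; ν_P = −1, so ξ = 324.6/1 = 324.6 mol/min.
Outlet amounts (n = n₀ + ν ξ):
  P: 826 − 1(324.6) = 501.4
  Q: 0 + 2(324.6) = 649.2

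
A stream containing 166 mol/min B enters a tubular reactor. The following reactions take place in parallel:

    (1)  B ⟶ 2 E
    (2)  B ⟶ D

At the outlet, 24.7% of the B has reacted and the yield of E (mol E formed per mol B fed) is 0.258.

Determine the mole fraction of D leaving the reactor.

Yield of E: 2ξ₁ / 166 = 0.258 → ξ₁ = 21.41 mol/min.
Conversion of B: 1ξ₁ + 1ξ₂ = 0.247 × 166 = 41 → ξ₂ = 19.59 mol/min.
Outlet amounts (n = n₀ + Σ ν·ξ):
  B: 166 − 1(21.41) − 1(19.59) = 125
  E: 0 + 2(21.41) = 42.83
  D: 0 + 1(19.59) = 19.59
Total out = 187.4 mol/min; y_D = 19.59 / 187.4 = 0.1045.

0.105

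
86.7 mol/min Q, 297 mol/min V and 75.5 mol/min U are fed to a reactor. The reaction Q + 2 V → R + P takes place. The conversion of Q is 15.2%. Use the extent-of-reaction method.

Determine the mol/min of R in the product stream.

Q reacted = 0.152 × 86.7 = 13.18 mol/min; ν_Q = −1, so ξ = 13.18/1 = 13.18 mol/min.
Outlet amounts (n = n₀ + ν ξ):
  Q: 86.7 − 1(13.18) = 73.52
  V: 297 − 2(13.18) = 270.6
  R: 0 + 1(13.18) = 13.18
  P: 0 + 1(13.18) = 13.18
  U: 75.5 (inert)

13.2 mol/min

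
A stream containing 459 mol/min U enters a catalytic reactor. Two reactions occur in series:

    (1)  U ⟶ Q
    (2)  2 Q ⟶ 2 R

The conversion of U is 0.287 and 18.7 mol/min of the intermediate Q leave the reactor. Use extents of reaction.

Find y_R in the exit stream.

0.246

Conversion of U: U consumed = 1ξ₁ = 0.287 × 459 → ξ₁ = 131.7 mol/min.
Q balance: n_Q = 0 + 1ξ₁ − 2ξ₂ = 18.7 → ξ₂ = (1·131.7 − 18.7)/2 = 56.52 mol/min.
Outlet amounts (n = n₀ + Σ ν·ξ):
  U: 459 − 1(131.7) = 327.3
  Q: 0 + 1(131.7) − 2(56.52) = 18.7
  R: 0 + 2(56.52) = 113
Total out = 459 mol/min; y_R = 113 / 459 = 0.2463.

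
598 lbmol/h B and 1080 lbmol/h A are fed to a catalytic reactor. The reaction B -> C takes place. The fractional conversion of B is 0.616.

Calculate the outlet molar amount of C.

B reacted = 0.616 × 598 = 368.4 lbmol/h; ν_B = −1, so ξ = 368.4/1 = 368.4 lbmol/h.
Outlet amounts (n = n₀ + ν ξ):
  B: 598 − 1(368.4) = 229.6
  C: 0 + 1(368.4) = 368.4
  A: 1080 (inert)

368 lbmol/h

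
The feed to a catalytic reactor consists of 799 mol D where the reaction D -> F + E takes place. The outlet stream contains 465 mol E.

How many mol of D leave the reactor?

334 mol

For E: n = n₀ + 1ξ → 465 = 0 + 1ξ, giving ξ = 465 mol.
Outlet amounts (n = n₀ + ν ξ):
  D: 799 − 1(465) = 334
  F: 0 + 1(465) = 465
  E: 0 + 1(465) = 465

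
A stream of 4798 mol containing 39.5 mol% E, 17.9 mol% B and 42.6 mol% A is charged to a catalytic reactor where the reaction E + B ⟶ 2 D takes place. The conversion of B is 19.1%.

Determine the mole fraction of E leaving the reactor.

0.361

B reacted = 0.191 × 858.8 = 164 mol; ν_B = −1, so ξ = 164/1 = 164 mol.
Outlet amounts (n = n₀ + ν ξ):
  E: 1895 − 1(164) = 1731
  B: 858.8 − 1(164) = 694.8
  D: 0 + 2(164) = 328.1
  A: 2044 (inert)
Total out = 4798 mol; y_E = 1731 / 4798 = 0.3608.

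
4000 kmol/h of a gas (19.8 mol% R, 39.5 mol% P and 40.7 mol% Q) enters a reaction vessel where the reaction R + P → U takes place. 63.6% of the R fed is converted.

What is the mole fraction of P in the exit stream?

0.308

R reacted = 0.636 × 792 = 503.7 kmol/h; ν_R = −1, so ξ = 503.7/1 = 503.7 kmol/h.
Outlet amounts (n = n₀ + ν ξ):
  R: 792 − 1(503.7) = 288.3
  P: 1580 − 1(503.7) = 1076
  U: 0 + 1(503.7) = 503.7
  Q: 1628 (inert)
Total out = 3496 kmol/h; y_P = 1076 / 3496 = 0.3078.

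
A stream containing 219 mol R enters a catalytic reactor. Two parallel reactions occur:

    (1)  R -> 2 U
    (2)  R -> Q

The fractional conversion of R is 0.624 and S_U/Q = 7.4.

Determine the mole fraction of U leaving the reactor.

0.659

Conversion of R: R consumed = 0.624 × 219 = 136.7 mol = 1ξ₁ + 1ξ₂.
Selectivity: 2ξ₁ / (1ξ₂) = 7.4 → ξ₁ = 3.7 ξ₂.
Substitute: (1·3.7 + 1) ξ₂ = 136.7 → ξ₂ = 29.08 mol, ξ₁ = 107.6 mol.
Outlet amounts (n = n₀ + Σ ν·ξ):
  R: 219 − 1(107.6) − 1(29.08) = 82.34
  U: 0 + 2(107.6) = 215.2
  Q: 0 + 1(29.08) = 29.08
Total out = 326.6 mol; y_U = 215.2 / 326.6 = 0.6588.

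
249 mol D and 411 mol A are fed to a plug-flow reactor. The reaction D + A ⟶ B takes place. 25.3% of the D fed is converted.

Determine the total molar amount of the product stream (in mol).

D reacted = 0.253 × 249 = 63 mol; ν_D = −1, so ξ = 63/1 = 63 mol.
Outlet amounts (n = n₀ + ν ξ):
  D: 249 − 1(63) = 186
  A: 411 − 1(63) = 348
  B: 0 + 1(63) = 63
Total out = 186 + 348 + 63 = 597 mol.

597 mol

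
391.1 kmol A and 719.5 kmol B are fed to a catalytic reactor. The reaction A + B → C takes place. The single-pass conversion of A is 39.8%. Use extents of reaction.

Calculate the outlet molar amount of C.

A reacted = 0.398 × 391.1 = 155.7 kmol; ν_A = −1, so ξ = 155.7/1 = 155.7 kmol.
Outlet amounts (n = n₀ + ν ξ):
  A: 391.1 − 1(155.7) = 235.4
  B: 719.5 − 1(155.7) = 563.8
  C: 0 + 1(155.7) = 155.7

156 kmol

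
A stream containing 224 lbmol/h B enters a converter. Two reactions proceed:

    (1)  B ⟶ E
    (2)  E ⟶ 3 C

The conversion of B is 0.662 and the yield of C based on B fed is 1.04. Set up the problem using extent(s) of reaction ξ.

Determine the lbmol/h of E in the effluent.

Conversion of B: B consumed = 1ξ₁ = 0.662 × 224 → ξ₁ = 148.3 lbmol/h.
Yield of C: 3ξ₂ / 224 = 1.04 → ξ₂ = 77.65 lbmol/h.
Outlet amounts (n = n₀ + Σ ν·ξ):
  B: 224 − 1(148.3) = 75.71
  E: 0 + 1(148.3) − 1(77.65) = 70.63
  C: 0 + 3(77.65) = 233

70.6 lbmol/h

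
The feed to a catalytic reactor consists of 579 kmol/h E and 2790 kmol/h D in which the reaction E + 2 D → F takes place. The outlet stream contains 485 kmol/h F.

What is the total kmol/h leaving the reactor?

For F: n = n₀ + 1ξ → 485 = 0 + 1ξ, giving ξ = 485 kmol/h.
Outlet amounts (n = n₀ + ν ξ):
  E: 579 − 1(485) = 94
  D: 2790 − 2(485) = 1820
  F: 0 + 1(485) = 485
Total out = 94 + 1820 + 485 = 2399 kmol/h.

2400 kmol/h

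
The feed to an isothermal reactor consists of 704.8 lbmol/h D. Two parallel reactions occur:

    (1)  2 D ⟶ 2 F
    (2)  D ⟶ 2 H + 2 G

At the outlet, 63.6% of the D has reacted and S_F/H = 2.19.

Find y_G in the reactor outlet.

Conversion of D: D consumed = 0.636 × 704.8 = 448.3 lbmol/h = 2ξ₁ + 1ξ₂.
Selectivity: 2ξ₁ / (2ξ₂) = 2.19 → ξ₁ = 2.19 ξ₂.
Substitute: (2·2.19 + 1) ξ₂ = 448.3 → ξ₂ = 83.32 lbmol/h, ξ₁ = 182.5 lbmol/h.
Outlet amounts (n = n₀ + Σ ν·ξ):
  D: 704.8 − 2(182.5) − 1(83.32) = 256.5
  F: 0 + 2(182.5) = 364.9
  H: 0 + 2(83.32) = 166.6
  G: 0 + 2(83.32) = 166.6
Total out = 954.8 lbmol/h; y_G = 166.6 / 954.8 = 0.1745.

0.175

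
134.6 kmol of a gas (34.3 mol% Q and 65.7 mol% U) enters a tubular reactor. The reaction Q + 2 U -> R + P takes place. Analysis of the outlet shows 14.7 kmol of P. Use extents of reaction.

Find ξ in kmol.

For P: n = n₀ + 1ξ → 14.7 = 0 + 1ξ, giving ξ = 14.7 kmol.
Outlet amounts (n = n₀ + ν ξ):
  Q: 46.17 − 1(14.7) = 31.47
  U: 88.43 − 2(14.7) = 59.03
  R: 0 + 1(14.7) = 14.7
  P: 0 + 1(14.7) = 14.7

ξ = 14.7 kmol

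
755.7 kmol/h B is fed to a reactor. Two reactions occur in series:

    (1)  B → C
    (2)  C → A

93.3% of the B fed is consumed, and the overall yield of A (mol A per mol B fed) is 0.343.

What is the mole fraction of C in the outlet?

0.59

Conversion of B: B consumed = 1ξ₁ = 0.933 × 755.7 → ξ₁ = 705.1 kmol/h.
Yield of A: 1ξ₂ / 755.7 = 0.343 → ξ₂ = 259.2 kmol/h.
Outlet amounts (n = n₀ + Σ ν·ξ):
  B: 755.7 − 1(705.1) = 50.63
  C: 0 + 1(705.1) − 1(259.2) = 445.9
  A: 0 + 1(259.2) = 259.2
Total out = 755.7 kmol/h; y_C = 445.9 / 755.7 = 0.59.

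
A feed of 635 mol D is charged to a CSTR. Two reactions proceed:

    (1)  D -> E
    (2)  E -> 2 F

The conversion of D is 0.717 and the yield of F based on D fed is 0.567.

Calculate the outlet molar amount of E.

Conversion of D: D consumed = 1ξ₁ = 0.717 × 635 → ξ₁ = 455.3 mol.
Yield of F: 2ξ₂ / 635 = 0.567 → ξ₂ = 180 mol.
Outlet amounts (n = n₀ + Σ ν·ξ):
  D: 635 − 1(455.3) = 179.7
  E: 0 + 1(455.3) − 1(180) = 275.3
  F: 0 + 2(180) = 360

275 mol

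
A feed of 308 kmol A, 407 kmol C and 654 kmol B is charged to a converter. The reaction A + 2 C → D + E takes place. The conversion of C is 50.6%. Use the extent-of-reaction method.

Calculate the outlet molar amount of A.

C reacted = 0.506 × 407 = 205.9 kmol; ν_C = −2, so ξ = 205.9/2 = 103 kmol.
Outlet amounts (n = n₀ + ν ξ):
  A: 308 − 1(103) = 205
  C: 407 − 2(103) = 201.1
  D: 0 + 1(103) = 103
  E: 0 + 1(103) = 103
  B: 654 (inert)

205 kmol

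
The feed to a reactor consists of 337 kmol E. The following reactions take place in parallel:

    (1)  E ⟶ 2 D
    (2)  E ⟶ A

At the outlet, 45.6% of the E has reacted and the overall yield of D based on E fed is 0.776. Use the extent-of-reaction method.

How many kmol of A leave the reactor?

Yield of D: 2ξ₁ / 337 = 0.776 → ξ₁ = 130.8 kmol.
Conversion of E: 1ξ₁ + 1ξ₂ = 0.456 × 337 = 153.7 → ξ₂ = 22.92 kmol.
Outlet amounts (n = n₀ + Σ ν·ξ):
  E: 337 − 1(130.8) − 1(22.92) = 183.3
  D: 0 + 2(130.8) = 261.5
  A: 0 + 1(22.92) = 22.92

22.9 kmol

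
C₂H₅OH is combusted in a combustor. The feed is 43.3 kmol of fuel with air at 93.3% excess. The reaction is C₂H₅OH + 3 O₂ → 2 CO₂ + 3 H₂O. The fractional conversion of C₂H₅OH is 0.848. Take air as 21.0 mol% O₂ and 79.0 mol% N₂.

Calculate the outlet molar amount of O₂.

141 kmol

Stoichiometric O₂ = 3 × 43.3 = 129.9 kmol; O₂ fed = 129.9 × 1.933 = 251.1 kmol.
N₂ fed = 251.1 × 79/21 = 944.6 kmol.
Fuel reacted = 0.848 × 43.3 → ξ = 36.72 kmol.
Outlet (n = n₀ + ν ξ):
  C₂H₅OH: 43.3 − 1(36.72) = 6.582
  O₂: 251.1 − 3(36.72) = 140.9
  N₂: 944.6 (inert)
  CO₂: 0 + 2(36.72) = 73.44
  H₂O: 0 + 3(36.72) = 110.2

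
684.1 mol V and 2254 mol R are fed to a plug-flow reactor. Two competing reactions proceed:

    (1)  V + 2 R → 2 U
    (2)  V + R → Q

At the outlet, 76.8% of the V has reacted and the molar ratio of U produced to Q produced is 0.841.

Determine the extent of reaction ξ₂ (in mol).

ξ₂ = 370 mol

Conversion of V: V consumed = 0.768 × 684.1 = 525.4 mol = 1ξ₁ + 1ξ₂.
Selectivity: 2ξ₁ / (1ξ₂) = 0.841 → ξ₁ = 0.4205 ξ₂.
Substitute: (1·0.4205 + 1) ξ₂ = 525.4 → ξ₂ = 369.9 mol, ξ₁ = 155.5 mol.
Outlet amounts (n = n₀ + Σ ν·ξ):
  V: 684.1 − 1(155.5) − 1(369.9) = 158.7
  R: 2254 − 2(155.5) − 1(369.9) = 1573
  U: 0 + 2(155.5) = 311.1
  Q: 0 + 1(369.9) = 369.9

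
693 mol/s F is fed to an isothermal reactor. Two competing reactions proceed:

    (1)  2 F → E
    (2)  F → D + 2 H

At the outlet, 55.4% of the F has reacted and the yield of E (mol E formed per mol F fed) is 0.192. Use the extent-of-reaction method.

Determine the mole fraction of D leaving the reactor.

Yield of E: 1ξ₁ / 693 = 0.192 → ξ₁ = 133.1 mol/s.
Conversion of F: 2ξ₁ + 1ξ₂ = 0.554 × 693 = 383.9 → ξ₂ = 117.8 mol/s.
Outlet amounts (n = n₀ + Σ ν·ξ):
  F: 693 − 2(133.1) − 1(117.8) = 309.1
  E: 0 + 1(133.1) = 133.1
  D: 0 + 1(117.8) = 117.8
  H: 0 + 2(117.8) = 235.6
Total out = 795.6 mol/s; y_D = 117.8 / 795.6 = 0.1481.

0.148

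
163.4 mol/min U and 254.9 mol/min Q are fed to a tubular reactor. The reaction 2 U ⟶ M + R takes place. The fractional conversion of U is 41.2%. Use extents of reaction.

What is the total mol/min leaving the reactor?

U reacted = 0.412 × 163.4 = 67.32 mol/min; ν_U = −2, so ξ = 67.32/2 = 33.66 mol/min.
Outlet amounts (n = n₀ + ν ξ):
  U: 163.4 − 2(33.66) = 96.08
  M: 0 + 1(33.66) = 33.66
  R: 0 + 1(33.66) = 33.66
  Q: 254.9 (inert)
Total out = 96.08 + 33.66 + 33.66 + 254.9 = 418.3 mol/min.

418 mol/min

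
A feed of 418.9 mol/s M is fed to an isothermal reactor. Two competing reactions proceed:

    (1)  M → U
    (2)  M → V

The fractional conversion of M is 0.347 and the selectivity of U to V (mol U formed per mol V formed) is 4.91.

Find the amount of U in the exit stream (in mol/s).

121 mol/s

Conversion of M: M consumed = 0.347 × 418.9 = 145.4 mol/s = 1ξ₁ + 1ξ₂.
Selectivity: 1ξ₁ / (1ξ₂) = 4.91 → ξ₁ = 4.91 ξ₂.
Substitute: (1·4.91 + 1) ξ₂ = 145.4 → ξ₂ = 24.6 mol/s, ξ₁ = 120.8 mol/s.
Outlet amounts (n = n₀ + Σ ν·ξ):
  M: 418.9 − 1(120.8) − 1(24.6) = 273.5
  U: 0 + 1(120.8) = 120.8
  V: 0 + 1(24.6) = 24.6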